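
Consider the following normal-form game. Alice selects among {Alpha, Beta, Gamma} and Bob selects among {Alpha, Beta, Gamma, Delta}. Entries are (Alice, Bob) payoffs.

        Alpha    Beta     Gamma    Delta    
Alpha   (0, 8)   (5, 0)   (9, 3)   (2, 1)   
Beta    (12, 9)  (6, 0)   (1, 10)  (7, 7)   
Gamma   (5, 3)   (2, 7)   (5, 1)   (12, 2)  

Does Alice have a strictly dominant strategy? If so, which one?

Check whether one of Alice's strategies beats all alternatives regardless of what the opponent does.
Alpha is not dominant: against Alpha, Beta gives 12 > 0.
Beta is not dominant: against Gamma, Alpha gives 9 > 1.
Gamma is not dominant: against Alpha, Beta gives 12 > 5.
No single strategy is best against every opponent action.

No strictly dominant strategy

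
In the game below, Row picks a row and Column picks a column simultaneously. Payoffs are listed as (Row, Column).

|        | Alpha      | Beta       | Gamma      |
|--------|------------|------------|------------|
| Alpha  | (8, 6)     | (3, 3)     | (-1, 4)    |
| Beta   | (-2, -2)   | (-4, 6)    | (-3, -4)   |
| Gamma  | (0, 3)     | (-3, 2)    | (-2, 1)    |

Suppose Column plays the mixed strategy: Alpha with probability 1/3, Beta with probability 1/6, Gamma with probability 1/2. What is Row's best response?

Alpha

Compute Row's expected payoff from each pure strategy against the given mix.
Alpha: (1/3)·8 + (1/6)·3 + (1/2)·(-1) = 8/3
Beta: (1/3)·(-2) + (1/6)·(-4) + (1/2)·(-3) = -17/6
Gamma: (1/3)·0 + (1/6)·(-3) + (1/2)·(-2) = -3/2
Highest expected payoff is 8/3, from Alpha.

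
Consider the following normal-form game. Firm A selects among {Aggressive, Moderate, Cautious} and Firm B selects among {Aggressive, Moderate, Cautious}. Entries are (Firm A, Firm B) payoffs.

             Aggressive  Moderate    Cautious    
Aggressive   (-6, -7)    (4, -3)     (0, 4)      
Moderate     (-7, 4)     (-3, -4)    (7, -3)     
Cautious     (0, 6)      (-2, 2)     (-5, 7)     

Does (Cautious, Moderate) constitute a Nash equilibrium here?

Holding Firm B at Moderate: Firm A gets -2 from Cautious but could get 4 by switching to Aggressive. Firm A has a profitable deviation.

No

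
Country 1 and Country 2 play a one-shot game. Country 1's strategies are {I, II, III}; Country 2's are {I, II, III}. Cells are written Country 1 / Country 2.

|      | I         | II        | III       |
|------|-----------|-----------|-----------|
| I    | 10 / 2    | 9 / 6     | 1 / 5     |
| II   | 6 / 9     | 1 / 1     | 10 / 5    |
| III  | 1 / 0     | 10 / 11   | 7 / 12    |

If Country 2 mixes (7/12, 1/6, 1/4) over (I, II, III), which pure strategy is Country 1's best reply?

I

Compute Country 1's expected payoff from each pure strategy against the given mix.
I: (7/12)·10 + (1/6)·9 + (1/4)·1 = 91/12
II: (7/12)·6 + (1/6)·1 + (1/4)·10 = 37/6
III: (7/12)·1 + (1/6)·10 + (1/4)·7 = 4
Highest expected payoff is 91/12, from I.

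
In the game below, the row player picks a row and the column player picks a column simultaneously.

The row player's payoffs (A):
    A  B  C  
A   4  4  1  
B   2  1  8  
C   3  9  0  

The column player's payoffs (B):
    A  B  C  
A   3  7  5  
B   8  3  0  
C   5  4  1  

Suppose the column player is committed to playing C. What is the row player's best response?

With the column player fixed at C, the row player's payoffs are: A → 1, B → 8, C → 0.
The maximum is 8, achieved by B.

B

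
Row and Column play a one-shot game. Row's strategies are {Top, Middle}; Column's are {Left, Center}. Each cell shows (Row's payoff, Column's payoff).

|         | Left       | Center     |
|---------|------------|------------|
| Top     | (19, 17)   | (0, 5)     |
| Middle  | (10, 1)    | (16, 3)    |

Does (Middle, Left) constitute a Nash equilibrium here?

No

Holding Column at Left: Row gets 10 from Middle but could get 19 by switching to Top. Row has a profitable deviation.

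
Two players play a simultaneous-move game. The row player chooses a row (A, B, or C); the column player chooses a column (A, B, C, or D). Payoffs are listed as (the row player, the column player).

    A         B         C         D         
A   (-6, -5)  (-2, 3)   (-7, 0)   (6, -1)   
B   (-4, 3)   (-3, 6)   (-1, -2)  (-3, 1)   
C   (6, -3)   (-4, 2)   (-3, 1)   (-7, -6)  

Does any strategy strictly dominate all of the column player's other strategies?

B

A strategy is strictly dominant if it gives the column player a strictly higher payoff than every other strategy, against every choice by the opponent.
B strictly dominates: vs A: 3 > each of {-5, 0, -1}; vs B: 6 > each of {3, -2, 1}; vs C: 2 > each of {-3, 1, -6}.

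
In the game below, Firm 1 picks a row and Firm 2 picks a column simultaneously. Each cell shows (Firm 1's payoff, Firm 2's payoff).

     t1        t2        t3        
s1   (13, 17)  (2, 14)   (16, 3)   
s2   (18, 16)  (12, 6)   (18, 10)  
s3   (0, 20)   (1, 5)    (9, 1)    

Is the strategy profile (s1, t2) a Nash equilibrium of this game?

No

Holding Firm 2 at t2: Firm 1 gets 2 from s1 but could get 12 by switching to s2. Firm 1 has a profitable deviation.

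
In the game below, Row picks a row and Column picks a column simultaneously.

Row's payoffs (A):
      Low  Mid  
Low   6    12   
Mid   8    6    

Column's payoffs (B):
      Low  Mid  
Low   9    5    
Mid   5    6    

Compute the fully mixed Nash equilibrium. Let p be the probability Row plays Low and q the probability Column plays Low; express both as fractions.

Each player's mixing probability is pinned down by making the *other* player indifferent.
Column indifferent between Low and Mid: p·9 + (1−p)·5 = p·5 + (1−p)·6 ⟹ 5 + 4p = 6 + (-1)p ⟹ p = 1/5.
Row indifferent between Low and Mid: q·6 + (1−q)·12 = q·8 + (1−q)·6 ⟹ 12 + (-6)q = 6 + 2q ⟹ q = 3/4.

p = 1/5, q = 3/4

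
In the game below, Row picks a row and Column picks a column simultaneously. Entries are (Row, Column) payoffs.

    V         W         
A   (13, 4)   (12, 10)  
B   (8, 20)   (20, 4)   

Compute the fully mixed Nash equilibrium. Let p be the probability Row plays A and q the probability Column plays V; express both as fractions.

p = 8/11, q = 8/13

In a mixed NE each player is indifferent between their pure strategies, so the opponent's mix sets the indifference.
Column indifferent between V and W: p·4 + (1−p)·20 = p·10 + (1−p)·4 ⟹ 20 + (-16)p = 4 + 6p ⟹ p = 8/11.
Row indifferent between A and B: q·13 + (1−q)·12 = q·8 + (1−q)·20 ⟹ 12 + 1q = 20 + (-12)q ⟹ q = 8/13.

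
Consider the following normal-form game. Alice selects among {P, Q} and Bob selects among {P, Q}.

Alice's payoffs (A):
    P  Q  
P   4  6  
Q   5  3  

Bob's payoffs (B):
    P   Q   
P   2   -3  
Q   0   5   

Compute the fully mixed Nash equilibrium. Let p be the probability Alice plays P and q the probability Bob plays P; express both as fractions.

p = 1/2, q = 3/4

Each player's mixing probability is pinned down by making the *other* player indifferent.
Bob indifferent between P and Q: p·2 + (1−p)·0 = p·(-3) + (1−p)·5 ⟹ 0 + 2p = 5 + (-8)p ⟹ p = 1/2.
Alice indifferent between P and Q: q·4 + (1−q)·6 = q·5 + (1−q)·3 ⟹ 6 + (-2)q = 3 + 2q ⟹ q = 3/4.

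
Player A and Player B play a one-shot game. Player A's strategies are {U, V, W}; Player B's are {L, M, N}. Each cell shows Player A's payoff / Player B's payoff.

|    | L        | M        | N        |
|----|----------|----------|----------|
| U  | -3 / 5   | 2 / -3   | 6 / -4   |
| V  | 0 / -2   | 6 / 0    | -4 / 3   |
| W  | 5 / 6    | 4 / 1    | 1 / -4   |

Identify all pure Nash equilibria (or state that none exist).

(W, L)

Find each player's best response to every opponent strategy; NE are the intersections.
Player A's best responses — vs L: W (payoff 5); vs M: V (payoff 6); vs N: U (payoff 6).
Player B's best responses — vs U: L (payoff 5); vs V: N (payoff 3); vs W: L (payoff 6).
The only mutual best response is (W, L); neither player gains by switching there.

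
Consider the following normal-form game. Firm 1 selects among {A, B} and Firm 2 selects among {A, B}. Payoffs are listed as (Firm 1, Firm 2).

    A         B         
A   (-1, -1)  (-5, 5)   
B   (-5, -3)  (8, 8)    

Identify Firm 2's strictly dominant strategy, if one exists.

B

Check whether one of Firm 2's strategies beats all alternatives regardless of what the opponent does.
B strictly dominates: vs A: 5 > -1; vs B: 8 > -3.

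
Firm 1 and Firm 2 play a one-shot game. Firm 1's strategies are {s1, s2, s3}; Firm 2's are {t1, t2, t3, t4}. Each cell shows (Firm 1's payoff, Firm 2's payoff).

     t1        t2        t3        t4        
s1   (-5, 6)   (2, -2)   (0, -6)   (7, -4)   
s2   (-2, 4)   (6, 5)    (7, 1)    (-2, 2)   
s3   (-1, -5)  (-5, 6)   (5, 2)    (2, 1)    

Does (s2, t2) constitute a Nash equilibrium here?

Holding Firm 2 at t2: Firm 1 gets 6 from s2, versus 2 from s1, -5 from s3. No profitable deviation for Firm 1.
Holding Firm 1 at s2: Firm 2 gets 5 from t2, versus 4 from t1, 1 from t3, 2 from t4. No profitable deviation for Firm 2 either.

Yes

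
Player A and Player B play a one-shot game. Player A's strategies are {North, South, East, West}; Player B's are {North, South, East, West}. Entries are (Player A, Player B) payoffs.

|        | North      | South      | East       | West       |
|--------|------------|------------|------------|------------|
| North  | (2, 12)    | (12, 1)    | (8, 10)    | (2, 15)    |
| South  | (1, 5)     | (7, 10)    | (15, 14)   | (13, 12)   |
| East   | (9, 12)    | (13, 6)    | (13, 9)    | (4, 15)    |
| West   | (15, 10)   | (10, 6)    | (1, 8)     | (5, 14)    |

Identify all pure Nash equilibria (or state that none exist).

(South, East)

Find each player's best response to every opponent strategy; NE are the intersections.
Player A's best responses — vs North: West (payoff 15); vs South: East (payoff 13); vs East: South (payoff 15); vs West: South (payoff 13).
Player B's best responses — vs North: West (payoff 15); vs South: East (payoff 14); vs East: West (payoff 15); vs West: West (payoff 14).
The only mutual best response is (South, East); neither player gains by switching there.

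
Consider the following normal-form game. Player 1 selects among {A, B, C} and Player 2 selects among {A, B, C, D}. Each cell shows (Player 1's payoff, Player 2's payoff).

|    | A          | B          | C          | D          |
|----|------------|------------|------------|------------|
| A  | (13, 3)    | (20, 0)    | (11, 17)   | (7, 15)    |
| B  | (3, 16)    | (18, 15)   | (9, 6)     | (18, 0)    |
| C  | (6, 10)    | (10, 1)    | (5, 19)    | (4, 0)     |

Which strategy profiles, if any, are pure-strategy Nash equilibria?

(A, C)

Find each player's best response to every opponent strategy; NE are the intersections.
Player 1's best responses — vs A: A (payoff 13); vs B: A (payoff 20); vs C: A (payoff 11); vs D: B (payoff 18).
Player 2's best responses — vs A: C (payoff 17); vs B: A (payoff 16); vs C: C (payoff 19).
The only mutual best response is (A, C); neither player gains by switching there.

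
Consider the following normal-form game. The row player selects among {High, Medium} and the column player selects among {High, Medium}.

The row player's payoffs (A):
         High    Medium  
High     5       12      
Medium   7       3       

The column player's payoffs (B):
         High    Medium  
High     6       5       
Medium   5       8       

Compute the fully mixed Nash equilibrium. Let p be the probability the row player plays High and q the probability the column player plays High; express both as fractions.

In a mixed NE each player is indifferent between their pure strategies, so the opponent's mix sets the indifference.
The column player indifferent between High and Medium: p·6 + (1−p)·5 = p·5 + (1−p)·8 ⟹ 5 + 1p = 8 + (-3)p ⟹ p = 3/4.
The row player indifferent between High and Medium: q·5 + (1−q)·12 = q·7 + (1−q)·3 ⟹ 12 + (-7)q = 3 + 4q ⟹ q = 9/11.

p = 3/4, q = 9/11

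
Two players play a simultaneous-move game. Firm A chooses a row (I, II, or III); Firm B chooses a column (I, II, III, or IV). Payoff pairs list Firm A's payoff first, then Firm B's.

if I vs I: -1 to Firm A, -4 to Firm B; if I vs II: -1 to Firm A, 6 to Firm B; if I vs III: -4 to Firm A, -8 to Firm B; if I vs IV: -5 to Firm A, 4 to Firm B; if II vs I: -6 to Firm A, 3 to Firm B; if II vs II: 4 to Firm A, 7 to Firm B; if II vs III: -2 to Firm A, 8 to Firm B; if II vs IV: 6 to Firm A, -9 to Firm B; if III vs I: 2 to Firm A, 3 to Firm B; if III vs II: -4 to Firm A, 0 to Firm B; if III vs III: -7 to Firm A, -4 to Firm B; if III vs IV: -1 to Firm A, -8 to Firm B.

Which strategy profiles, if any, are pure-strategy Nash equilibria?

Check mutual best responses: a cell is a NE iff neither player can gain by unilaterally deviating.
Firm A's best responses — vs I: III (payoff 2); vs II: II (payoff 4); vs III: II (payoff -2); vs IV: II (payoff 6).
Firm B's best responses — vs I: II (payoff 6); vs II: III (payoff 8); vs III: I (payoff 3).
Mutual best responses occur at (II, III) and (III, I); at each, neither player gains by switching.

(II, III) and (III, I)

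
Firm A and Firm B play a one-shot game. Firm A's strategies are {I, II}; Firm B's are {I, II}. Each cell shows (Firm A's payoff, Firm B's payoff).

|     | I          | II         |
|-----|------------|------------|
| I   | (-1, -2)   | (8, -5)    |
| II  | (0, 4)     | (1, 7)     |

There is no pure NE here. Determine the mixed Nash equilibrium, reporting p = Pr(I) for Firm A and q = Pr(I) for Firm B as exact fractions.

p = 1/2, q = 7/8

Each player's mixing probability is pinned down by making the *other* player indifferent.
Firm B indifferent between I and II: p·(-2) + (1−p)·4 = p·(-5) + (1−p)·7 ⟹ 4 + (-6)p = 7 + (-12)p ⟹ p = 1/2.
Firm A indifferent between I and II: q·(-1) + (1−q)·8 = q·0 + (1−q)·1 ⟹ 8 + (-9)q = 1 + (-1)q ⟹ q = 7/8.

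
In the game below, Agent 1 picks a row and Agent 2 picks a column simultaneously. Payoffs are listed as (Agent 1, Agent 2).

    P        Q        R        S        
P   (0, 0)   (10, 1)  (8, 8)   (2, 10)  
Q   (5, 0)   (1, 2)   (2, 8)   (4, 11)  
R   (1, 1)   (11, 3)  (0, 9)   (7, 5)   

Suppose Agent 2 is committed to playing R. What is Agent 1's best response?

With Agent 2 fixed at R, Agent 1's payoffs are: P → 8, Q → 2, R → 0.
The maximum is 8, achieved by P.

P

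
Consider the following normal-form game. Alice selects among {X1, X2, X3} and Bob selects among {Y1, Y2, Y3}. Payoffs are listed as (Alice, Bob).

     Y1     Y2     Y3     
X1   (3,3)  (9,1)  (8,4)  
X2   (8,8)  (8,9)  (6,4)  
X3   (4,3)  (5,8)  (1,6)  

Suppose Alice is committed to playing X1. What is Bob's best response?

With Alice fixed at X1, Bob's payoffs are: Y1 → 3, Y2 → 1, Y3 → 4.
The maximum is 4, achieved by Y3.

Y3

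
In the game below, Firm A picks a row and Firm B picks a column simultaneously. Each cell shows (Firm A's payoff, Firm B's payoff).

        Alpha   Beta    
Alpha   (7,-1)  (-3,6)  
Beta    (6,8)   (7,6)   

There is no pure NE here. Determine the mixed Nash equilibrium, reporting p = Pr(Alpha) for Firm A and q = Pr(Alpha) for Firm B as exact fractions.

p = 2/9, q = 10/11

Each player's mixing probability is pinned down by making the *other* player indifferent.
Firm B indifferent between Alpha and Beta: p·(-1) + (1−p)·8 = p·6 + (1−p)·6 ⟹ 8 + (-9)p = 6 + 0p ⟹ p = 2/9.
Firm A indifferent between Alpha and Beta: q·7 + (1−q)·(-3) = q·6 + (1−q)·7 ⟹ (-3) + 10q = 7 + (-1)q ⟹ q = 10/11.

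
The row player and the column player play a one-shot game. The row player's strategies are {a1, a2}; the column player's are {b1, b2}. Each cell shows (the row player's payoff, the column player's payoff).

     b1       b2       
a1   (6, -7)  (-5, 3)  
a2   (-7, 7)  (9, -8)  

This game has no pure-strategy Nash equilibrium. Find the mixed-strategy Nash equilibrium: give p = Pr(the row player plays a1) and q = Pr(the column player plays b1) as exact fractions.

p = 3/5, q = 14/27

In a mixed NE each player is indifferent between their pure strategies, so the opponent's mix sets the indifference.
The column player indifferent between b1 and b2: p·(-7) + (1−p)·7 = p·3 + (1−p)·(-8) ⟹ 7 + (-14)p = (-8) + 11p ⟹ p = 3/5.
The row player indifferent between a1 and a2: q·6 + (1−q)·(-5) = q·(-7) + (1−q)·9 ⟹ (-5) + 11q = 9 + (-16)q ⟹ q = 14/27.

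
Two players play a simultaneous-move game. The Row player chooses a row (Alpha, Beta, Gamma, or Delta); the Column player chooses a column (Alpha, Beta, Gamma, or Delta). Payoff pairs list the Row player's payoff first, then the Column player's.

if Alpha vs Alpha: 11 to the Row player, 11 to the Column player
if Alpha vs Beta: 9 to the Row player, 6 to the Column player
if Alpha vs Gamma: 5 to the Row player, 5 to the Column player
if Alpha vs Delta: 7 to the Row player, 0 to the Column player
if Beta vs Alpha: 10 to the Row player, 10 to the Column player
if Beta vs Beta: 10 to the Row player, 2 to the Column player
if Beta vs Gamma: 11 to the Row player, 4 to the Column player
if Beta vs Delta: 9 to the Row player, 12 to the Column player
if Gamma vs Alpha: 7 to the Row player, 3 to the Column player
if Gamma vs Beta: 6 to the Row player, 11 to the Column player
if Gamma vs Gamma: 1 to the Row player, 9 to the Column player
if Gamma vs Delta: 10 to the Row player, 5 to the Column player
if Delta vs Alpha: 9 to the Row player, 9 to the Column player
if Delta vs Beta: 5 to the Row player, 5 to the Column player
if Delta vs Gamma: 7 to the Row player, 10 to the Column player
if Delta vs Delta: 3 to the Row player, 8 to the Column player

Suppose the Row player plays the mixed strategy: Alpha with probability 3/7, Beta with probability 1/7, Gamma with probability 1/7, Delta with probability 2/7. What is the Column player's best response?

Alpha

Compute the Column player's expected payoff from each pure strategy against the given mix.
Alpha: (3/7)·11 + (1/7)·10 + (1/7)·3 + (2/7)·9 = 64/7
Beta: (3/7)·6 + (1/7)·2 + (1/7)·11 + (2/7)·5 = 41/7
Gamma: (3/7)·5 + (1/7)·4 + (1/7)·9 + (2/7)·10 = 48/7
Delta: (3/7)·0 + (1/7)·12 + (1/7)·5 + (2/7)·8 = 33/7
Highest expected payoff is 64/7, from Alpha.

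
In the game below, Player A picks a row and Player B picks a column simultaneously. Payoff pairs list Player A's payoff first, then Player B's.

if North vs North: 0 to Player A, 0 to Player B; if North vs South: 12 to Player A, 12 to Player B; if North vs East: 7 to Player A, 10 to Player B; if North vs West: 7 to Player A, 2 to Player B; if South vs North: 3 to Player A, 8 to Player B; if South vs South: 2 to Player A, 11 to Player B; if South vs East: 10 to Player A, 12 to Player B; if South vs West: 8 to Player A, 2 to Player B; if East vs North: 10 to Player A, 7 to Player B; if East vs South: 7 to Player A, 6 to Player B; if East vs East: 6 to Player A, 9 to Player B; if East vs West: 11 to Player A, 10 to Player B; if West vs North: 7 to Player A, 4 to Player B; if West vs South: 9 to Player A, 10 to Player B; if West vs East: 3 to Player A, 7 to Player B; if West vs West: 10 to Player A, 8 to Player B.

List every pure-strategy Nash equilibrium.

Find each player's best response to every opponent strategy; NE are the intersections.
Player A's best responses — vs North: East (payoff 10); vs South: North (payoff 12); vs East: South (payoff 10); vs West: East (payoff 11).
Player B's best responses — vs North: South (payoff 12); vs South: East (payoff 12); vs East: West (payoff 10); vs West: South (payoff 10).
Mutual best responses occur at (North, South), (South, East), and (East, West); at each, neither player gains by switching.

(North, South), (South, East), and (East, West)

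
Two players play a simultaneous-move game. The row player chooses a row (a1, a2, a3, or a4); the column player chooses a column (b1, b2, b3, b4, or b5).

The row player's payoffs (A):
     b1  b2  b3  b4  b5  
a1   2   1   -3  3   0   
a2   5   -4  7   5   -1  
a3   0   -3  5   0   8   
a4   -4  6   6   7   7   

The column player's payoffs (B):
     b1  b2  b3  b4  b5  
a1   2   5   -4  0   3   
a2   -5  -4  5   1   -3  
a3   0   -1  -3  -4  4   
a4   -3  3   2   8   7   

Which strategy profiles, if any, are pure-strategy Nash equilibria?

A profile is a Nash equilibrium when each player is best-responding to the other.
The row player's best responses — vs b1: a2 (payoff 5); vs b2: a4 (payoff 6); vs b3: a2 (payoff 7); vs b4: a4 (payoff 7); vs b5: a3 (payoff 8).
The column player's best responses — vs a1: b2 (payoff 5); vs a2: b3 (payoff 5); vs a3: b5 (payoff 4); vs a4: b4 (payoff 8).
Mutual best responses occur at (a2, b3), (a3, b5), and (a4, b4); at each, neither player gains by switching.

(a2, b3), (a3, b5), and (a4, b4)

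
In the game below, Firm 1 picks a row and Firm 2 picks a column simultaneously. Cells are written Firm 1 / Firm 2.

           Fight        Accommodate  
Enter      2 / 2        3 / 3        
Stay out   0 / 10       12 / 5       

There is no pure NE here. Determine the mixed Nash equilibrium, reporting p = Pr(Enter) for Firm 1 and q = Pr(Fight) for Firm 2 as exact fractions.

Each player's mixing probability is pinned down by making the *other* player indifferent.
Firm 2 indifferent between Fight and Accommodate: p·2 + (1−p)·10 = p·3 + (1−p)·5 ⟹ 10 + (-8)p = 5 + (-2)p ⟹ p = 5/6.
Firm 1 indifferent between Enter and Stay out: q·2 + (1−q)·3 = q·0 + (1−q)·12 ⟹ 3 + (-1)q = 12 + (-12)q ⟹ q = 9/11.

p = 5/6, q = 9/11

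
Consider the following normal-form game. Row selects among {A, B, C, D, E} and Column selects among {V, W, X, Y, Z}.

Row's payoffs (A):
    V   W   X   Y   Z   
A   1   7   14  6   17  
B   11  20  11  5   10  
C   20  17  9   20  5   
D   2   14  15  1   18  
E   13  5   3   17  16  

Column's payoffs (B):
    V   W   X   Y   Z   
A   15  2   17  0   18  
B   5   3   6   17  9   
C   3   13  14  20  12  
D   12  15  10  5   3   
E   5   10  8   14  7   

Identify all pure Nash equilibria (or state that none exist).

(C, Y)

A profile is a Nash equilibrium when each player is best-responding to the other.
Row's best responses — vs V: C (payoff 20); vs W: B (payoff 20); vs X: D (payoff 15); vs Y: C (payoff 20); vs Z: D (payoff 18).
Column's best responses — vs A: Z (payoff 18); vs B: Y (payoff 17); vs C: Y (payoff 20); vs D: W (payoff 15); vs E: Y (payoff 14).
The only mutual best response is (C, Y); neither player gains by switching there.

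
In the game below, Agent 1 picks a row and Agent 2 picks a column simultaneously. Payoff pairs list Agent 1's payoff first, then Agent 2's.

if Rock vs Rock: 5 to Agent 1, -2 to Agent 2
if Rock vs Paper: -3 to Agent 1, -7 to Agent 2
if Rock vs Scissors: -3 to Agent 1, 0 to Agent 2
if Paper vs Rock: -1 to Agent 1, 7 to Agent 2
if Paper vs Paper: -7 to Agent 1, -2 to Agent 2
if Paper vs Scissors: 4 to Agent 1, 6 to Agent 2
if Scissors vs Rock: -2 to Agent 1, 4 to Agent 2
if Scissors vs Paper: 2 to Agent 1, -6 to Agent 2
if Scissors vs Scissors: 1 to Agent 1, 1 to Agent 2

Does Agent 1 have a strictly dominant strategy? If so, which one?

Check whether one of Agent 1's strategies beats all alternatives regardless of what the opponent does.
Rock is not dominant: against Paper, Scissors gives 2 > -3.
Paper is not dominant: against Rock, Rock gives 5 > -1.
Scissors is not dominant: against Rock, Rock gives 5 > -2.
No single strategy is best against every opponent action.

No strictly dominant strategy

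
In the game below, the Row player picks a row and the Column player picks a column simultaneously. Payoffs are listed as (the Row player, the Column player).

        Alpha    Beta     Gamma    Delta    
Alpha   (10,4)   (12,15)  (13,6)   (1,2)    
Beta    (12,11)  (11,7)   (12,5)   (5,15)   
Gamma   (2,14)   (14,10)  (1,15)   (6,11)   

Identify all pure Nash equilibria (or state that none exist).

Find each player's best response to every opponent strategy; NE are the intersections.
The Row player's best responses — vs Alpha: Beta (payoff 12); vs Beta: Gamma (payoff 14); vs Gamma: Alpha (payoff 13); vs Delta: Gamma (payoff 6).
The Column player's best responses — vs Alpha: Beta (payoff 15); vs Beta: Delta (payoff 15); vs Gamma: Gamma (payoff 15).
No cell has both players best-responding. For instance, the Row player's best reply to Alpha is Beta, but against Beta the Column player prefers Delta over Alpha.

No pure-strategy Nash equilibrium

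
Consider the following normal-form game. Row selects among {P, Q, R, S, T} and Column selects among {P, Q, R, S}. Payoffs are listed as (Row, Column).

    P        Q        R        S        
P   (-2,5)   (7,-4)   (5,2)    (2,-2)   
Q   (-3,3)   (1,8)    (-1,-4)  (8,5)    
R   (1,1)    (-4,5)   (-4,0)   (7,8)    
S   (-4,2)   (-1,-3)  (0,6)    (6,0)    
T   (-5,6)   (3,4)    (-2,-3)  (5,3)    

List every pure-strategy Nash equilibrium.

No pure-strategy Nash equilibrium

Find each player's best response to every opponent strategy; NE are the intersections.
Row's best responses — vs P: R (payoff 1); vs Q: P (payoff 7); vs R: P (payoff 5); vs S: Q (payoff 8).
Column's best responses — vs P: P (payoff 5); vs Q: Q (payoff 8); vs R: S (payoff 8); vs S: R (payoff 6); vs T: P (payoff 6).
No cell has both players best-responding. For instance, Row's best reply to R is P, but against P Column prefers P over R.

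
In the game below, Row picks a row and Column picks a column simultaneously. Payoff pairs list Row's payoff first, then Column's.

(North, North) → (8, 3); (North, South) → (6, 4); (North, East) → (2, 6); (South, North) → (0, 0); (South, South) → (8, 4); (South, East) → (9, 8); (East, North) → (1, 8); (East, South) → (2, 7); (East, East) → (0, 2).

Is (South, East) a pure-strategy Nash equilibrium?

Yes

Holding Column at East: Row gets 9 from South, versus 2 from North, 0 from East. No profitable deviation for Row.
Holding Row at South: Column gets 8 from East, versus 0 from North, 4 from South. No profitable deviation for Column either.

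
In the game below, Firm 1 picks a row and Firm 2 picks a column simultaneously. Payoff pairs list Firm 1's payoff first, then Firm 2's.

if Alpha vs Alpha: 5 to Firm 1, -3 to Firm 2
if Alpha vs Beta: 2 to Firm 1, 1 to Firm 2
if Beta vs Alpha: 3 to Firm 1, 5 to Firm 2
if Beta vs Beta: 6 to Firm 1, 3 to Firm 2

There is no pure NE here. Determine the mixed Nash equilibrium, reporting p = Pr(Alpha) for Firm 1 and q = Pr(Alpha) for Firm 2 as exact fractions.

p = 1/3, q = 2/3

Each player's mixing probability is pinned down by making the *other* player indifferent.
Firm 2 indifferent between Alpha and Beta: p·(-3) + (1−p)·5 = p·1 + (1−p)·3 ⟹ 5 + (-8)p = 3 + (-2)p ⟹ p = 1/3.
Firm 1 indifferent between Alpha and Beta: q·5 + (1−q)·2 = q·3 + (1−q)·6 ⟹ 2 + 3q = 6 + (-3)q ⟹ q = 2/3.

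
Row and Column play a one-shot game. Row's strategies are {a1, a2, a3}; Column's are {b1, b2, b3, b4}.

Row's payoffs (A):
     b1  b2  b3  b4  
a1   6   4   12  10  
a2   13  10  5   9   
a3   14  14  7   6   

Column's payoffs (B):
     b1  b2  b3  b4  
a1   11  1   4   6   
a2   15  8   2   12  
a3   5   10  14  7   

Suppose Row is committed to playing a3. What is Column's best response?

With Row fixed at a3, Column's payoffs are: b1 → 5, b2 → 10, b3 → 14, b4 → 7.
The maximum is 14, achieved by b3.

b3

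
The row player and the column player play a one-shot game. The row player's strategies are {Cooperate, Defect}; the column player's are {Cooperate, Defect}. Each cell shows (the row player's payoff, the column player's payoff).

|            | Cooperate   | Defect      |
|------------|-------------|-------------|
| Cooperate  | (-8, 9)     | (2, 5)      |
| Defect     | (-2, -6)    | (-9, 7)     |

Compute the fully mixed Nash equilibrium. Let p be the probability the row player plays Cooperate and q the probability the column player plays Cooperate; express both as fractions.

Each player's mixing probability is pinned down by making the *other* player indifferent.
The column player indifferent between Cooperate and Defect: p·9 + (1−p)·(-6) = p·5 + (1−p)·7 ⟹ (-6) + 15p = 7 + (-2)p ⟹ p = 13/17.
The row player indifferent between Cooperate and Defect: q·(-8) + (1−q)·2 = q·(-2) + (1−q)·(-9) ⟹ 2 + (-10)q = (-9) + 7q ⟹ q = 11/17.

p = 13/17, q = 11/17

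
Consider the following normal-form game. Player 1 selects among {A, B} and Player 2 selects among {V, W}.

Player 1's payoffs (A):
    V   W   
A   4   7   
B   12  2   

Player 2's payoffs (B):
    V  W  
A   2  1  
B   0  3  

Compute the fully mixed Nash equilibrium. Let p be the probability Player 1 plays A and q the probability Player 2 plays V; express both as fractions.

In a mixed NE each player is indifferent between their pure strategies, so the opponent's mix sets the indifference.
Player 2 indifferent between V and W: p·2 + (1−p)·0 = p·1 + (1−p)·3 ⟹ 0 + 2p = 3 + (-2)p ⟹ p = 3/4.
Player 1 indifferent between A and B: q·4 + (1−q)·7 = q·12 + (1−q)·2 ⟹ 7 + (-3)q = 2 + 10q ⟹ q = 5/13.

p = 3/4, q = 5/13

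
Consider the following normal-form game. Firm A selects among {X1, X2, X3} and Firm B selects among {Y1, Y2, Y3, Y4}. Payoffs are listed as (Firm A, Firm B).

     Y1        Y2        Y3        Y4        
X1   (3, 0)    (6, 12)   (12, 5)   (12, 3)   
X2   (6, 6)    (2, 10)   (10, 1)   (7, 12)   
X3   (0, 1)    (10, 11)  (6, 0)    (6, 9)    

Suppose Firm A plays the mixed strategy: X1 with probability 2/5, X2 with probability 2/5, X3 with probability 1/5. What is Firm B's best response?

Compute Firm B's expected payoff from each pure strategy against the given mix.
Y1: (2/5)·0 + (2/5)·6 + (1/5)·1 = 13/5
Y2: (2/5)·12 + (2/5)·10 + (1/5)·11 = 11
Y3: (2/5)·5 + (2/5)·1 + (1/5)·0 = 12/5
Y4: (2/5)·3 + (2/5)·12 + (1/5)·9 = 39/5
Highest expected payoff is 11, from Y2.

Y2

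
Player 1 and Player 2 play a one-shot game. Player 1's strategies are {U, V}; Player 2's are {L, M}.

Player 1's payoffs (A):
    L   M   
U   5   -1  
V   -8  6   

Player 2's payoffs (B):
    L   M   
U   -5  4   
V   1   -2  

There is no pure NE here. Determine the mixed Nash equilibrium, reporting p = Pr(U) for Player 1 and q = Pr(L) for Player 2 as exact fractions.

Each player's mixing probability is pinned down by making the *other* player indifferent.
Player 2 indifferent between L and M: p·(-5) + (1−p)·1 = p·4 + (1−p)·(-2) ⟹ 1 + (-6)p = (-2) + 6p ⟹ p = 1/4.
Player 1 indifferent between U and V: q·5 + (1−q)·(-1) = q·(-8) + (1−q)·6 ⟹ (-1) + 6q = 6 + (-14)q ⟹ q = 7/20.

p = 1/4, q = 7/20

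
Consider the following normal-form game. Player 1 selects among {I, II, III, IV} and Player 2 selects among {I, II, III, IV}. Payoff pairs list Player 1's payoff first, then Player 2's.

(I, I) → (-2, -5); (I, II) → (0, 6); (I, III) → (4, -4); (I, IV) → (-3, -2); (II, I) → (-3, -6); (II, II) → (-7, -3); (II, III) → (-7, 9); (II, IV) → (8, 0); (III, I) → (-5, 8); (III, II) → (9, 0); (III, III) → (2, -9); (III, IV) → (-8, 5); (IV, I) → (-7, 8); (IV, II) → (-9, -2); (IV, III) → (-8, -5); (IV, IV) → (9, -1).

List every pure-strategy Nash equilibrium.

No pure-strategy Nash equilibrium

A profile is a Nash equilibrium when each player is best-responding to the other.
Player 1's best responses — vs I: I (payoff -2); vs II: III (payoff 9); vs III: I (payoff 4); vs IV: IV (payoff 9).
Player 2's best responses — vs I: II (payoff 6); vs II: III (payoff 9); vs III: I (payoff 8); vs IV: I (payoff 8).
No cell has both players best-responding. For instance, Player 1's best reply to II is III, but against III Player 2 prefers I over II.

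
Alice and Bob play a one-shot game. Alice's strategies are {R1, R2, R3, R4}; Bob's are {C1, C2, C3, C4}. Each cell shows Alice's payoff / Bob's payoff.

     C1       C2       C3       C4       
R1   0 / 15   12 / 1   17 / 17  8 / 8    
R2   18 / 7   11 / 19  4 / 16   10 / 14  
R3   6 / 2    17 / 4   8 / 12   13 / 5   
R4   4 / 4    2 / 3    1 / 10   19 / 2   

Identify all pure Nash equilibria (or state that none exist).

(R1, C3)

Find each player's best response to every opponent strategy; NE are the intersections.
Alice's best responses — vs C1: R2 (payoff 18); vs C2: R3 (payoff 17); vs C3: R1 (payoff 17); vs C4: R4 (payoff 19).
Bob's best responses — vs R1: C3 (payoff 17); vs R2: C2 (payoff 19); vs R3: C3 (payoff 12); vs R4: C3 (payoff 10).
The only mutual best response is (R1, C3); neither player gains by switching there.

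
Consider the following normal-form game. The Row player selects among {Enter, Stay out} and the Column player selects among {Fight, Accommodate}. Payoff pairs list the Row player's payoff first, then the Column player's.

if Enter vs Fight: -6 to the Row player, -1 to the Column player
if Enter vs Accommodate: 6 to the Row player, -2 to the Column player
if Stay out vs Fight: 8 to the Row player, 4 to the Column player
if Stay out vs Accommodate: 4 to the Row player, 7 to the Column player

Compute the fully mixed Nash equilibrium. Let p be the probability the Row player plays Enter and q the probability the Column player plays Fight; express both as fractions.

Each player's mixing probability is pinned down by making the *other* player indifferent.
The Column player indifferent between Fight and Accommodate: p·(-1) + (1−p)·4 = p·(-2) + (1−p)·7 ⟹ 4 + (-5)p = 7 + (-9)p ⟹ p = 3/4.
The Row player indifferent between Enter and Stay out: q·(-6) + (1−q)·6 = q·8 + (1−q)·4 ⟹ 6 + (-12)q = 4 + 4q ⟹ q = 1/8.

p = 3/4, q = 1/8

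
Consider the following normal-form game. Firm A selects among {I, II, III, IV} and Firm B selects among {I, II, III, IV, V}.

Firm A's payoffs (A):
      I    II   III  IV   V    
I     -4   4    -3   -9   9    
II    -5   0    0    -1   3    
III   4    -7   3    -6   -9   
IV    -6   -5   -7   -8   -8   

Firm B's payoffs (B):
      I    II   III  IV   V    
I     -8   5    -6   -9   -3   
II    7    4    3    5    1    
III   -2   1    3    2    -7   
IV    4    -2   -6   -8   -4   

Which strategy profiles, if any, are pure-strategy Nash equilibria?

Check mutual best responses: a cell is a NE iff neither player can gain by unilaterally deviating.
Firm A's best responses — vs I: III (payoff 4); vs II: I (payoff 4); vs III: III (payoff 3); vs IV: II (payoff -1); vs V: I (payoff 9).
Firm B's best responses — vs I: II (payoff 5); vs II: I (payoff 7); vs III: III (payoff 3); vs IV: I (payoff 4).
Mutual best responses occur at (I, II) and (III, III); at each, neither player gains by switching.

(I, II) and (III, III)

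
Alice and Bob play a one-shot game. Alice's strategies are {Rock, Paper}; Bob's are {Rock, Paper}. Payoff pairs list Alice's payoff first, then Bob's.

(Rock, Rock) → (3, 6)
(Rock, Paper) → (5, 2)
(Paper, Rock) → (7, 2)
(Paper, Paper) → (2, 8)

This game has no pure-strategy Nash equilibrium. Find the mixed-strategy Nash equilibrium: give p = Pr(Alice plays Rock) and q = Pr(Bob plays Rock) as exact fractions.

p = 3/5, q = 3/7

In a mixed NE each player is indifferent between their pure strategies, so the opponent's mix sets the indifference.
Bob indifferent between Rock and Paper: p·6 + (1−p)·2 = p·2 + (1−p)·8 ⟹ 2 + 4p = 8 + (-6)p ⟹ p = 3/5.
Alice indifferent between Rock and Paper: q·3 + (1−q)·5 = q·7 + (1−q)·2 ⟹ 5 + (-2)q = 2 + 5q ⟹ q = 3/7.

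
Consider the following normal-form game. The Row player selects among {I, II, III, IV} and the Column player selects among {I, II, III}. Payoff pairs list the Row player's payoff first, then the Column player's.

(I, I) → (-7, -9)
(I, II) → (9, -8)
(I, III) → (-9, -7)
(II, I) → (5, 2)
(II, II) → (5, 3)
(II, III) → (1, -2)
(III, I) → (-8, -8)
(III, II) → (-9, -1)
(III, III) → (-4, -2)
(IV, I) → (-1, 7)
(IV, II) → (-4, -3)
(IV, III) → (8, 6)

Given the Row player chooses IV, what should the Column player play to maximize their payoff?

I

With the Row player fixed at IV, the Column player's payoffs are: I → 7, II → -3, III → 6.
The maximum is 7, achieved by I.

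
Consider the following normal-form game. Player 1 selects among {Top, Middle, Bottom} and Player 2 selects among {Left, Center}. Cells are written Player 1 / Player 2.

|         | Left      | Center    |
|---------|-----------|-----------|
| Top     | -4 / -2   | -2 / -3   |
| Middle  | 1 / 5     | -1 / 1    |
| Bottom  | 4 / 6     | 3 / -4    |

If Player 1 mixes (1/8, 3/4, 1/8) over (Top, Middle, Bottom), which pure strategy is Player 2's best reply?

Player 2's best reply maximizes expected payoff against the mix.
Left: (1/8)·(-2) + (3/4)·5 + (1/8)·6 = 17/4
Center: (1/8)·(-3) + (3/4)·1 + (1/8)·(-4) = -1/8
Highest expected payoff is 17/4, from Left.

Left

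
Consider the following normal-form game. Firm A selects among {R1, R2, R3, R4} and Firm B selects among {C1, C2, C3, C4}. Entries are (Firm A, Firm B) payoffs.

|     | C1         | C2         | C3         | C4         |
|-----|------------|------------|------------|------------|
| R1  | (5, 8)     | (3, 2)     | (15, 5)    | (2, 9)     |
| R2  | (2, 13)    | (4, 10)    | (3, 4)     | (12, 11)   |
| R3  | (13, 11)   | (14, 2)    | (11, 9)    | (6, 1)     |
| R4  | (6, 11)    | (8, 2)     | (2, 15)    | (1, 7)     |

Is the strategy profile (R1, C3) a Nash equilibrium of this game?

Holding Firm B at C3: Firm A gets 15 from R1, versus 3 from R2, 11 from R3, 2 from R4. No profitable deviation for Firm A.
Holding Firm A at R1: Firm B gets 5 from C3 but could get 9 by switching to C4. Firm B has a profitable deviation.

No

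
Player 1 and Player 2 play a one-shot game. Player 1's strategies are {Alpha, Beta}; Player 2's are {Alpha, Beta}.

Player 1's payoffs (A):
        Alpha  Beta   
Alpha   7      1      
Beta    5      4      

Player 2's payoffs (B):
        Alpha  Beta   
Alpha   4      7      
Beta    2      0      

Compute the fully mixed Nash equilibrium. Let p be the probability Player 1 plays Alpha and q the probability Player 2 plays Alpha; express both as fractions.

In a mixed NE each player is indifferent between their pure strategies, so the opponent's mix sets the indifference.
Player 2 indifferent between Alpha and Beta: p·4 + (1−p)·2 = p·7 + (1−p)·0 ⟹ 2 + 2p = 0 + 7p ⟹ p = 2/5.
Player 1 indifferent between Alpha and Beta: q·7 + (1−q)·1 = q·5 + (1−q)·4 ⟹ 1 + 6q = 4 + 1q ⟹ q = 3/5.

p = 2/5, q = 3/5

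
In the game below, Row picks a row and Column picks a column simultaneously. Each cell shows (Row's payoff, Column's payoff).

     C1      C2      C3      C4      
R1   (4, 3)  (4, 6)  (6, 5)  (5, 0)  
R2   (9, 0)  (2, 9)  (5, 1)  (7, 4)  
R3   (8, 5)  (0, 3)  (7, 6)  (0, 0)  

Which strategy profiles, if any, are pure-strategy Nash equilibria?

(R1, C2) and (R3, C3)

Find each player's best response to every opponent strategy; NE are the intersections.
Row's best responses — vs C1: R2 (payoff 9); vs C2: R1 (payoff 4); vs C3: R3 (payoff 7); vs C4: R2 (payoff 7).
Column's best responses — vs R1: C2 (payoff 6); vs R2: C2 (payoff 9); vs R3: C3 (payoff 6).
Mutual best responses occur at (R1, C2) and (R3, C3); at each, neither player gains by switching.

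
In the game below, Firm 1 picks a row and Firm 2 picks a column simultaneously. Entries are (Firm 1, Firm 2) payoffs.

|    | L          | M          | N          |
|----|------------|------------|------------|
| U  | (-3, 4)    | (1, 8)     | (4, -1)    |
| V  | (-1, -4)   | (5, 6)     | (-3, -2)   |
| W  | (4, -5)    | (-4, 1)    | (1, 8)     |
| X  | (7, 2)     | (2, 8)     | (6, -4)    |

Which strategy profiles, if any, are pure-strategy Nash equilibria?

(V, M)

Check mutual best responses: a cell is a NE iff neither player can gain by unilaterally deviating.
Firm 1's best responses — vs L: X (payoff 7); vs M: V (payoff 5); vs N: X (payoff 6).
Firm 2's best responses — vs U: M (payoff 8); vs V: M (payoff 6); vs W: N (payoff 8); vs X: M (payoff 8).
The only mutual best response is (V, M); neither player gains by switching there.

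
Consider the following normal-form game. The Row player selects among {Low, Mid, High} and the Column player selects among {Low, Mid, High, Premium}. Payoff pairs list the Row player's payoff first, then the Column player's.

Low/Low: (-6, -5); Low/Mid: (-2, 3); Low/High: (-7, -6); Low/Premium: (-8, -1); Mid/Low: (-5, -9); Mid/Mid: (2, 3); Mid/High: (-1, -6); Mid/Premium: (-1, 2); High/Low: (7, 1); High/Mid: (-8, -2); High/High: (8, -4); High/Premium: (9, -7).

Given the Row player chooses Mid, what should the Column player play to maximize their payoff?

With the Row player fixed at Mid, the Column player's payoffs are: Low → -9, Mid → 3, High → -6, Premium → 2.
The maximum is 3, achieved by Mid.

Mid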